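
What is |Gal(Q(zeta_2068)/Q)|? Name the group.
|Gal(Q(zeta_2068)/Q)| = phi(2068) = 920; group ≅ (Z/2068Z)^* ≅ Z/2Z × Z/10Z × Z/46Z

The n-th cyclotomic polynomial Φ_2068(x) is the minimal polynomial of zeta_2068 over Q and has degree phi(2068) = 920. So Q(zeta_2068) is a degree-920 Galois extension with Galois group (Z/2068Z)^*. By CRT, (Z/2068Z)^* ≅ (Z/4Z)^* × (Z/11Z)^* × (Z/47Z)^*. Each prime-power unit group is (Z/4Z)^* ≅ Z/2Z; (Z/11Z)^* ≅ Z/10Z; (Z/47Z)^* ≅ Z/46Z. Hence Gal(Q(zeta_2068)/Q) ≅ Z/2Z × Z/10Z × Z/46Z.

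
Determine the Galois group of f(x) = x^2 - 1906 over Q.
Gal(K/Q) = Z/2Z (cyclic of order 2)

x^2 - 1906 is irreducible over Q since 1906 is not a rational square. The splitting field Q(sqrt(1906)) has degree 2 over Q, and its unique nontrivial automorphism is sqrt(1906) ↦ -sqrt(1906). Hence Gal(Q(sqrt(1906))/Q) = Z/2Z.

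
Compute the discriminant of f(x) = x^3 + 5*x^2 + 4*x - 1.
Δ = 257

For x^3 + a x^2 + b x + c the discriminant is Δ = 18 a b c - 4 a^3 c + a^2 b^2 - 4 b^3 - 27 c^2.
Plug a = 5, b = 4, c = -1:
  18*(5)*(4)*(-1) - 4*(5)^3*(-1) + (5)^2*(4)^2 - 4*(4)^3 - 27*(-1)^2
  = -360 + (500) + 400 + (-256) + (-27)
  = 257.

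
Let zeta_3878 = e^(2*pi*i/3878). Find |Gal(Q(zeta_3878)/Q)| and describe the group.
|Gal(Q(zeta_3878)/Q)| = phi(3878) = 1656; group ≅ (Z/3878Z)^* ≅ Z/6Z × Z/276Z

The n-th cyclotomic polynomial Φ_3878(x) is the minimal polynomial of zeta_3878 over Q and has degree phi(3878) = 1656. So Q(zeta_3878) is a degree-1656 Galois extension with Galois group (Z/3878Z)^*. By CRT, (Z/3878Z)^* ≅ (Z/2Z)^* × (Z/7Z)^* × (Z/277Z)^*. Each prime-power unit group is (Z/2Z)^* ≅ trivial group (order 1); (Z/7Z)^* ≅ Z/6Z; (Z/277Z)^* ≅ Z/276Z. Hence Gal(Q(zeta_3878)/Q) ≅ Z/6Z × Z/276Z.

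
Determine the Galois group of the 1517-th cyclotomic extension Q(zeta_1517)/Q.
|Gal(Q(zeta_1517)/Q)| = phi(1517) = 1440; group ≅ (Z/1517Z)^* ≅ Z/36Z × Z/40Z

The n-th cyclotomic polynomial Φ_1517(x) is the minimal polynomial of zeta_1517 over Q and has degree phi(1517) = 1440. So Q(zeta_1517) is a degree-1440 Galois extension with Galois group (Z/1517Z)^*. By CRT, (Z/1517Z)^* ≅ (Z/37Z)^* × (Z/41Z)^*. Each prime-power unit group is (Z/37Z)^* ≅ Z/36Z; (Z/41Z)^* ≅ Z/40Z. Hence Gal(Q(zeta_1517)/Q) ≅ Z/36Z × Z/40Z.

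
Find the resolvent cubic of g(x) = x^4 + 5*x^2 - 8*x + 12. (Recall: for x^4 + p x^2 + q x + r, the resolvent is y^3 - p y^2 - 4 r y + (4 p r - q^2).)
h(y) = y^3 - 5*y^2 - 48*y + 176

Identify coefficients: p = 5, q = -8, r = 12.
Plug into h(y) = y^3 - p y^2 - 4 r y + (4 p r - q^2):
  h(y) = y^3 - (5) y^2 - 4*(12) y + (4*(5)*(12) - (-8)^2)
       = y^3 + (-5) y^2 + (-48) y + (176).
Simplifying: h(y) = y^3 - 5*y^2 - 48*y + 176.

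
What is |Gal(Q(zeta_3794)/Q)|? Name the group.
|Gal(Q(zeta_3794)/Q)| = phi(3794) = 1620; group ≅ (Z/3794Z)^* ≅ Z/6Z × Z/270Z

The n-th cyclotomic polynomial Φ_3794(x) is the minimal polynomial of zeta_3794 over Q and has degree phi(3794) = 1620. So Q(zeta_3794) is a degree-1620 Galois extension with Galois group (Z/3794Z)^*. By CRT, (Z/3794Z)^* ≅ (Z/2Z)^* × (Z/7Z)^* × (Z/271Z)^*. Each prime-power unit group is (Z/2Z)^* ≅ trivial group (order 1); (Z/7Z)^* ≅ Z/6Z; (Z/271Z)^* ≅ Z/270Z. Hence Gal(Q(zeta_3794)/Q) ≅ Z/6Z × Z/270Z.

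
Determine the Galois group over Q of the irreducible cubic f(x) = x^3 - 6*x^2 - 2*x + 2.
Gal(K/Q) = S_3 (symmetric group of order 6)

Compute the discriminant of x^3 + (-6)*x^2 + (-2)*x + (2): Δ = 2228. Since Δ is not a rational square, the Galois group is not contained in A_3; it must be the full S_3 (irreducibility of the cubic rules out anything smaller).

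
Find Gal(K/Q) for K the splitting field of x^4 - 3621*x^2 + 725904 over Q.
Gal(K/Q) = Z/2Z (cyclic of order 2)

f factors as (x^2 - 213)(x^2 - 3408), so the splitting field is K = Q(sqrt(213), sqrt(3408)). The squarefree part of 213 is 213 and the squarefree part of 3408 is also 213, so sqrt(213) and sqrt(3408) are both rational multiples of sqrt(213). Hence Q(sqrt(213)) = Q(sqrt(3408)) = Q(sqrt(213)), and the splitting field collapses to a single degree-2 extension with Galois group Z/2Z.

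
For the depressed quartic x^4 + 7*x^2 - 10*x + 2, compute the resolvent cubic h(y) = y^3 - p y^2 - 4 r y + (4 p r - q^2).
h(y) = y^3 - 7*y^2 - 8*y - 44

Identify coefficients: p = 7, q = -10, r = 2.
Plug into h(y) = y^3 - p y^2 - 4 r y + (4 p r - q^2):
  h(y) = y^3 - (7) y^2 - 4*(2) y + (4*(7)*(2) - (-10)^2)
       = y^3 + (-7) y^2 + (-8) y + (-44).
Simplifying: h(y) = y^3 - 7*y^2 - 8*y - 44.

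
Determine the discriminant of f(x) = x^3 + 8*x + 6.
Δ = -3020

For a depressed cubic x^3 + p x + q the discriminant is Δ = -4 p^3 - 27 q^2 = -4*(8)^3 - 27*(6)^2 = -2048 - 972 = -3020.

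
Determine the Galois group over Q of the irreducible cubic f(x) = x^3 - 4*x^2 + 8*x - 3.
Gal(K/Q) = S_3 (symmetric group of order 6)

Compute the discriminant of x^3 + (-4)*x^2 + (8)*x + (-3): Δ = -307. Since Δ is not a rational square, the Galois group is not contained in A_3; it must be the full S_3 (irreducibility of the cubic rules out anything smaller).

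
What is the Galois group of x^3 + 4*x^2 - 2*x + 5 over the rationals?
Gal(K/Q) = S_3 (symmetric group of order 6)

Compute the discriminant of x^3 + (4)*x^2 + (-2)*x + (5): Δ = -2579. Since Δ is not a rational square, the Galois group is not contained in A_3; it must be the full S_3 (irreducibility of the cubic rules out anything smaller).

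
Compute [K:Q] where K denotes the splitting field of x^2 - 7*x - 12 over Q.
[K:Q] = 2

The discriminant of x^2 + (-7)*x + (-12) is b^2 - 4c = 49 - (-48) = 97. Since 97 is not a perfect square in Q, the polynomial is irreducible over Q. Its two roots generate a degree-2 extension, so [K:Q] = 2.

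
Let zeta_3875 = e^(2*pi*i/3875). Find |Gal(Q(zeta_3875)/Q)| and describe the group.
|Gal(Q(zeta_3875)/Q)| = phi(3875) = 3000; group ≅ (Z/3875Z)^* ≅ Z/30Z × Z/100Z

The n-th cyclotomic polynomial Φ_3875(x) is the minimal polynomial of zeta_3875 over Q and has degree phi(3875) = 3000. So Q(zeta_3875) is a degree-3000 Galois extension with Galois group (Z/3875Z)^*. By CRT, (Z/3875Z)^* ≅ (Z/125Z)^* × (Z/31Z)^*. Each prime-power unit group is (Z/125Z)^* ≅ Z/100Z; (Z/31Z)^* ≅ Z/30Z. Hence Gal(Q(zeta_3875)/Q) ≅ Z/30Z × Z/100Z.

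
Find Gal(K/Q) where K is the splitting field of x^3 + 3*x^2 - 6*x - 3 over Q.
Gal(K/Q) = S_3 (symmetric group of order 6)

Compute the discriminant of x^3 + (3)*x^2 + (-6)*x + (-3): Δ = 2241. Since Δ is not a rational square, the Galois group is not contained in A_3; it must be the full S_3 (irreducibility of the cubic rules out anything smaller).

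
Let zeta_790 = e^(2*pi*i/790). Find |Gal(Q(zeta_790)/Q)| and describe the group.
|Gal(Q(zeta_790)/Q)| = phi(790) = 312; group ≅ (Z/790Z)^* ≅ Z/4Z × Z/78Z

The n-th cyclotomic polynomial Φ_790(x) is the minimal polynomial of zeta_790 over Q and has degree phi(790) = 312. So Q(zeta_790) is a degree-312 Galois extension with Galois group (Z/790Z)^*. By CRT, (Z/790Z)^* ≅ (Z/2Z)^* × (Z/5Z)^* × (Z/79Z)^*. Each prime-power unit group is (Z/2Z)^* ≅ trivial group (order 1); (Z/5Z)^* ≅ Z/4Z; (Z/79Z)^* ≅ Z/78Z. Hence Gal(Q(zeta_790)/Q) ≅ Z/4Z × Z/78Z.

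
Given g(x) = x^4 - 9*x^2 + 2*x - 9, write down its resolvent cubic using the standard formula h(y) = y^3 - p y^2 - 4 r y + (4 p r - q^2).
h(y) = y^3 + 9*y^2 + 36*y + 320

Identify coefficients: p = -9, q = 2, r = -9.
Plug into h(y) = y^3 - p y^2 - 4 r y + (4 p r - q^2):
  h(y) = y^3 - (-9) y^2 - 4*(-9) y + (4*(-9)*(-9) - (2)^2)
       = y^3 + (9) y^2 + (36) y + (320).
Simplifying: h(y) = y^3 + 9*y^2 + 36*y + 320.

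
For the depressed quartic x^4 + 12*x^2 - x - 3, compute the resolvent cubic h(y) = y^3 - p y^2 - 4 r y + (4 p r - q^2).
h(y) = y^3 - 12*y^2 + 12*y - 145

Identify coefficients: p = 12, q = -1, r = -3.
Plug into h(y) = y^3 - p y^2 - 4 r y + (4 p r - q^2):
  h(y) = y^3 - (12) y^2 - 4*(-3) y + (4*(12)*(-3) - (-1)^2)
       = y^3 + (-12) y^2 + (12) y + (-145).
Simplifying: h(y) = y^3 - 12*y^2 + 12*y - 145.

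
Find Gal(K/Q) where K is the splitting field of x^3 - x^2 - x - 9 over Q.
Gal(K/Q) = S_3 (symmetric group of order 6)

Compute the discriminant of x^3 + (-1)*x^2 + (-1)*x + (-9): Δ = -2380. Since Δ is not a rational square, the Galois group is not contained in A_3; it must be the full S_3 (irreducibility of the cubic rules out anything smaller).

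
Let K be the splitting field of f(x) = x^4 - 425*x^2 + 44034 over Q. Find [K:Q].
[K:Q] = 4

f factors as (x^2 - 179)(x^2 - 246); the splitting field is K = Q(sqrt(179), sqrt(246)). Since 179, 246, and 44034 are all non-squares in Q, the three subfields Q(sqrt(179)), Q(sqrt(246)), Q(sqrt(44034)) are distinct degree-2 extensions, so [K:Q] = 4 (Klein four Galois group).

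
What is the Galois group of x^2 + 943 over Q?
Gal(K/Q) = Z/2Z (cyclic of order 2)

x^2 + 943 is irreducible over Q since -943 is not a rational square. The splitting field Q(sqrt(-943)) has degree 2 over Q, and its unique nontrivial automorphism is sqrt(-943) ↦ -sqrt(-943). Hence Gal(Q(sqrt(-943))/Q) = Z/2Z.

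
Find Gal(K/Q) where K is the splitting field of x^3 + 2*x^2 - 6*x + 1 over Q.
Gal(K/Q) = S_3 (symmetric group of order 6)

Compute the discriminant of x^3 + (2)*x^2 + (-6)*x + (1): Δ = 733. Since Δ is not a rational square, the Galois group is not contained in A_3; it must be the full S_3 (irreducibility of the cubic rules out anything smaller).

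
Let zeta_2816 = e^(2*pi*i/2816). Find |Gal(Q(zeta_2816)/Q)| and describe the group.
|Gal(Q(zeta_2816)/Q)| = phi(2816) = 1280; group ≅ (Z/2816Z)^* ≅ Z/2Z × Z/10Z × Z/64Z

The n-th cyclotomic polynomial Φ_2816(x) is the minimal polynomial of zeta_2816 over Q and has degree phi(2816) = 1280. So Q(zeta_2816) is a degree-1280 Galois extension with Galois group (Z/2816Z)^*. By CRT, (Z/2816Z)^* ≅ (Z/256Z)^* × (Z/11Z)^*. Each prime-power unit group is (Z/256Z)^* ≅ Z/2Z × Z/64Z; (Z/11Z)^* ≅ Z/10Z. Hence Gal(Q(zeta_2816)/Q) ≅ Z/2Z × Z/10Z × Z/64Z.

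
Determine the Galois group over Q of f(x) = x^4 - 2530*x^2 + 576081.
Gal(K/Q) = Z/2Z (cyclic of order 2)

f factors as (x^2 - 253)(x^2 - 2277), so the splitting field is K = Q(sqrt(253), sqrt(2277)). The squarefree part of 253 is 253 and the squarefree part of 2277 is also 253, so sqrt(253) and sqrt(2277) are both rational multiples of sqrt(253). Hence Q(sqrt(253)) = Q(sqrt(2277)) = Q(sqrt(253)), and the splitting field collapses to a single degree-2 extension with Galois group Z/2Z.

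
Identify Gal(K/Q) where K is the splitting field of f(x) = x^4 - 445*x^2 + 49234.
Gal(K/Q) = V_4 (Klein four-group, Z/2Z × Z/2Z)

f factors as (x^2 - 239)(x^2 - 206), so the splitting field is K = Q(sqrt(239), sqrt(206)). The elements 239, 206, 49234 are all non-squares in Q, so sqrt(239) and sqrt(206) generate independent quadratic extensions. Thus [K:Q] = 4 and Gal(K/Q) is generated by the two order-2 automorphisms sqrt(239) ↦ -sqrt(239) and sqrt(206) ↦ -sqrt(206), giving V_4.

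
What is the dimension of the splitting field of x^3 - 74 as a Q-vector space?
[K:Q] = 6

x^3 - 74 has one real root r = 74^(1/3) and two complex roots r*zeta_3, r*zeta_3^2 where zeta_3 = e^(2*pi*i/3). The splitting field is Q(r, zeta_3). [Q(r):Q] = 3 and [Q(zeta_3):Q] = 2 with gcd = 1, so [Q(r, zeta_3):Q] = 3 * 2 = 6.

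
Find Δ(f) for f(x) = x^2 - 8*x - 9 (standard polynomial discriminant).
Δ = 100

For a quadratic a x^2 + b x + c the discriminant is Δ = b^2 - 4ac = (-8)^2 - 4*(1)*(-9) = 64 - (-36) = 100.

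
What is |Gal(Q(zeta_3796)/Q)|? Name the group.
|Gal(Q(zeta_3796)/Q)| = phi(3796) = 1728; group ≅ (Z/3796Z)^* ≅ Z/2Z × Z/12Z × Z/72Z

The n-th cyclotomic polynomial Φ_3796(x) is the minimal polynomial of zeta_3796 over Q and has degree phi(3796) = 1728. So Q(zeta_3796) is a degree-1728 Galois extension with Galois group (Z/3796Z)^*. By CRT, (Z/3796Z)^* ≅ (Z/4Z)^* × (Z/13Z)^* × (Z/73Z)^*. Each prime-power unit group is (Z/4Z)^* ≅ Z/2Z; (Z/13Z)^* ≅ Z/12Z; (Z/73Z)^* ≅ Z/72Z. Hence Gal(Q(zeta_3796)/Q) ≅ Z/2Z × Z/12Z × Z/72Z.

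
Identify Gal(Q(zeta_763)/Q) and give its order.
|Gal(Q(zeta_763)/Q)| = phi(763) = 648; group ≅ (Z/763Z)^* ≅ Z/6Z × Z/108Z

The n-th cyclotomic polynomial Φ_763(x) is the minimal polynomial of zeta_763 over Q and has degree phi(763) = 648. So Q(zeta_763) is a degree-648 Galois extension with Galois group (Z/763Z)^*. By CRT, (Z/763Z)^* ≅ (Z/7Z)^* × (Z/109Z)^*. Each prime-power unit group is (Z/7Z)^* ≅ Z/6Z; (Z/109Z)^* ≅ Z/108Z. Hence Gal(Q(zeta_763)/Q) ≅ Z/6Z × Z/108Z.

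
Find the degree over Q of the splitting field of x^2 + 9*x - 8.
[K:Q] = 2

The discriminant of x^2 + (9)*x + (-8) is b^2 - 4c = 81 - (-32) = 113. Since 113 is not a perfect square in Q, the polynomial is irreducible over Q. Its two roots generate a degree-2 extension, so [K:Q] = 2.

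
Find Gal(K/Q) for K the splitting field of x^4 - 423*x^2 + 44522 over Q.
Gal(K/Q) = V_4 (Klein four-group, Z/2Z × Z/2Z)

f factors as (x^2 - 197)(x^2 - 226), so the splitting field is K = Q(sqrt(197), sqrt(226)). The elements 197, 226, 44522 are all non-squares in Q, so sqrt(197) and sqrt(226) generate independent quadratic extensions. Thus [K:Q] = 4 and Gal(K/Q) is generated by the two order-2 automorphisms sqrt(197) ↦ -sqrt(197) and sqrt(226) ↦ -sqrt(226), giving V_4.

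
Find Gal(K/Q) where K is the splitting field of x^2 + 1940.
Gal(K/Q) = Z/2Z (cyclic of order 2)

x^2 + 1940 is irreducible over Q since -1940 is not a rational square. The splitting field Q(sqrt(-1940)) has degree 2 over Q, and its unique nontrivial automorphism is sqrt(-1940) ↦ -sqrt(-1940). Hence Gal(Q(sqrt(-1940))/Q) = Z/2Z.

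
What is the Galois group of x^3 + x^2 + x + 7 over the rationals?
Gal(K/Q) = S_3 (symmetric group of order 6)

Compute the discriminant of x^3 + (1)*x^2 + (1)*x + (7): Δ = -1228. Since Δ is not a rational square, the Galois group is not contained in A_3; it must be the full S_3 (irreducibility of the cubic rules out anything smaller).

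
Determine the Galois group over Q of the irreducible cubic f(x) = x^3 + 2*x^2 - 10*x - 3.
Gal(K/Q) = S_3 (symmetric group of order 6)

Compute the discriminant of x^3 + (2)*x^2 + (-10)*x + (-3): Δ = 5333. Since Δ is not a rational square, the Galois group is not contained in A_3; it must be the full S_3 (irreducibility of the cubic rules out anything smaller).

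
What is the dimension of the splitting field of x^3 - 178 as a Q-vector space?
[K:Q] = 6

x^3 - 178 has one real root r = 178^(1/3) and two complex roots r*zeta_3, r*zeta_3^2 where zeta_3 = e^(2*pi*i/3). The splitting field is Q(r, zeta_3). [Q(r):Q] = 3 and [Q(zeta_3):Q] = 2 with gcd = 1, so [Q(r, zeta_3):Q] = 3 * 2 = 6.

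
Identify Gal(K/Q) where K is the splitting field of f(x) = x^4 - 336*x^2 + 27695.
Gal(K/Q) = V_4 (Klein four-group, Z/2Z × Z/2Z)

f factors as (x^2 - 191)(x^2 - 145), so the splitting field is K = Q(sqrt(191), sqrt(145)). The elements 191, 145, 27695 are all non-squares in Q, so sqrt(191) and sqrt(145) generate independent quadratic extensions. Thus [K:Q] = 4 and Gal(K/Q) is generated by the two order-2 automorphisms sqrt(191) ↦ -sqrt(191) and sqrt(145) ↦ -sqrt(145), giving V_4.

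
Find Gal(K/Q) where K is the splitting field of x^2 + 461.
Gal(K/Q) = Z/2Z (cyclic of order 2)

x^2 + 461 is irreducible over Q since -461 is not a rational square. The splitting field Q(sqrt(-461)) has degree 2 over Q, and its unique nontrivial automorphism is sqrt(-461) ↦ -sqrt(-461). Hence Gal(Q(sqrt(-461))/Q) = Z/2Z.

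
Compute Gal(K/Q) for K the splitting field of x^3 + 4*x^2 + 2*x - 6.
Gal(K/Q) = S_3 (symmetric group of order 6)

Compute the discriminant of x^3 + (4)*x^2 + (2)*x + (-6): Δ = -268. Since Δ is not a rational square, the Galois group is not contained in A_3; it must be the full S_3 (irreducibility of the cubic rules out anything smaller).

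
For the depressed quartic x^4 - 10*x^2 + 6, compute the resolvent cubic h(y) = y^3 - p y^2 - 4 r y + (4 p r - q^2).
h(y) = y^3 + 10*y^2 - 24*y - 240

Identify coefficients: p = -10, q = 0, r = 6.
Plug into h(y) = y^3 - p y^2 - 4 r y + (4 p r - q^2):
  h(y) = y^3 - (-10) y^2 - 4*(6) y + (4*(-10)*(6) - (0)^2)
       = y^3 + (10) y^2 + (-24) y + (-240).
Simplifying: h(y) = y^3 + 10*y^2 - 24*y - 240.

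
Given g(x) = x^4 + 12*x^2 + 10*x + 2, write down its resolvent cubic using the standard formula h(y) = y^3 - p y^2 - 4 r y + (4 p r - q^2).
h(y) = y^3 - 12*y^2 - 8*y - 4

Identify coefficients: p = 12, q = 10, r = 2.
Plug into h(y) = y^3 - p y^2 - 4 r y + (4 p r - q^2):
  h(y) = y^3 - (12) y^2 - 4*(2) y + (4*(12)*(2) - (10)^2)
       = y^3 + (-12) y^2 + (-8) y + (-4).
Simplifying: h(y) = y^3 - 12*y^2 - 8*y - 4.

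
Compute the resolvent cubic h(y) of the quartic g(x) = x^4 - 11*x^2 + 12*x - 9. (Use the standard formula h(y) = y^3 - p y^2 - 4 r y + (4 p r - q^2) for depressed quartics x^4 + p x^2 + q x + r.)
h(y) = y^3 + 11*y^2 + 36*y + 252

Identify coefficients: p = -11, q = 12, r = -9.
Plug into h(y) = y^3 - p y^2 - 4 r y + (4 p r - q^2):
  h(y) = y^3 - (-11) y^2 - 4*(-9) y + (4*(-11)*(-9) - (12)^2)
       = y^3 + (11) y^2 + (36) y + (252).
Simplifying: h(y) = y^3 + 11*y^2 + 36*y + 252.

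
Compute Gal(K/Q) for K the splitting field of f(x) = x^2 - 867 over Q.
Gal(K/Q) = Z/2Z (cyclic of order 2)

x^2 - 867 is irreducible over Q since 867 is not a rational square. The splitting field Q(sqrt(867)) has degree 2 over Q, and its unique nontrivial automorphism is sqrt(867) ↦ -sqrt(867). Hence Gal(Q(sqrt(867))/Q) = Z/2Z.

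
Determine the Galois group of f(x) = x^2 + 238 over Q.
Gal(K/Q) = Z/2Z (cyclic of order 2)

x^2 + 238 is irreducible over Q since -238 is not a rational square. The splitting field Q(sqrt(-238)) has degree 2 over Q, and its unique nontrivial automorphism is sqrt(-238) ↦ -sqrt(-238). Hence Gal(Q(sqrt(-238))/Q) = Z/2Z.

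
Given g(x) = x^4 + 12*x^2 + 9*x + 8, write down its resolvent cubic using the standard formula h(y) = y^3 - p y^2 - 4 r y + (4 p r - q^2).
h(y) = y^3 - 12*y^2 - 32*y + 303

Identify coefficients: p = 12, q = 9, r = 8.
Plug into h(y) = y^3 - p y^2 - 4 r y + (4 p r - q^2):
  h(y) = y^3 - (12) y^2 - 4*(8) y + (4*(12)*(8) - (9)^2)
       = y^3 + (-12) y^2 + (-32) y + (303).
Simplifying: h(y) = y^3 - 12*y^2 - 32*y + 303.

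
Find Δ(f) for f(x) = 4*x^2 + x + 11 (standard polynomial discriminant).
Δ = -175

For a quadratic a x^2 + b x + c the discriminant is Δ = b^2 - 4ac = (1)^2 - 4*(4)*(11) = 1 - (176) = -175.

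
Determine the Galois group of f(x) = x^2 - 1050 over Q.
Gal(K/Q) = Z/2Z (cyclic of order 2)

x^2 - 1050 is irreducible over Q since 1050 is not a rational square. The splitting field Q(sqrt(1050)) has degree 2 over Q, and its unique nontrivial automorphism is sqrt(1050) ↦ -sqrt(1050). Hence Gal(Q(sqrt(1050))/Q) = Z/2Z.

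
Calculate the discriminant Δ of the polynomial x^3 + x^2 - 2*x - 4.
Δ = -236

For x^3 + a x^2 + b x + c the discriminant is Δ = 18 a b c - 4 a^3 c + a^2 b^2 - 4 b^3 - 27 c^2.
Plug a = 1, b = -2, c = -4:
  18*(1)*(-2)*(-4) - 4*(1)^3*(-4) + (1)^2*(-2)^2 - 4*(-2)^3 - 27*(-4)^2
  = 144 + (16) + 4 + (32) + (-432)
  = -236.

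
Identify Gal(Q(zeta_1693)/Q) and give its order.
|Gal(Q(zeta_1693)/Q)| = phi(1693) = 1692; group ≅ (Z/1693Z)^* ≅ Z/1692Z

The n-th cyclotomic polynomial Φ_1693(x) is the minimal polynomial of zeta_1693 over Q and has degree phi(1693) = 1692. So Q(zeta_1693) is a degree-1692 Galois extension with Galois group (Z/1693Z)^*. (Z/1693Z)^* is cyclic since 1693 is an odd prime power (or 4). Hence Gal(Q(zeta_1693)/Q) ≅ Z/1692Z.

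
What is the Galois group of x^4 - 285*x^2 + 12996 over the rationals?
Gal(K/Q) = Z/2Z (cyclic of order 2)

f factors as (x^2 - 57)(x^2 - 228), so the splitting field is K = Q(sqrt(57), sqrt(228)). The squarefree part of 57 is 57 and the squarefree part of 228 is also 57, so sqrt(57) and sqrt(228) are both rational multiples of sqrt(57). Hence Q(sqrt(57)) = Q(sqrt(228)) = Q(sqrt(57)), and the splitting field collapses to a single degree-2 extension with Galois group Z/2Z.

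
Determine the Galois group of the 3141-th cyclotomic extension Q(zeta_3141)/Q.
|Gal(Q(zeta_3141)/Q)| = phi(3141) = 2088; group ≅ (Z/3141Z)^* ≅ Z/6Z × Z/348Z

The n-th cyclotomic polynomial Φ_3141(x) is the minimal polynomial of zeta_3141 over Q and has degree phi(3141) = 2088. So Q(zeta_3141) is a degree-2088 Galois extension with Galois group (Z/3141Z)^*. By CRT, (Z/3141Z)^* ≅ (Z/9Z)^* × (Z/349Z)^*. Each prime-power unit group is (Z/9Z)^* ≅ Z/6Z; (Z/349Z)^* ≅ Z/348Z. Hence Gal(Q(zeta_3141)/Q) ≅ Z/6Z × Z/348Z.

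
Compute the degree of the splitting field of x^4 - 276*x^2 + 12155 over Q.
[K:Q] = 4

f factors as (x^2 - 221)(x^2 - 55); the splitting field is K = Q(sqrt(221), sqrt(55)). Since 221, 55, and 12155 are all non-squares in Q, the three subfields Q(sqrt(221)), Q(sqrt(55)), Q(sqrt(12155)) are distinct degree-2 extensions, so [K:Q] = 4 (Klein four Galois group).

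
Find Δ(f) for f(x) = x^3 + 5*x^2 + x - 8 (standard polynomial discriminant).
Δ = 1573

For x^3 + a x^2 + b x + c the discriminant is Δ = 18 a b c - 4 a^3 c + a^2 b^2 - 4 b^3 - 27 c^2.
Plug a = 5, b = 1, c = -8:
  18*(5)*(1)*(-8) - 4*(5)^3*(-8) + (5)^2*(1)^2 - 4*(1)^3 - 27*(-8)^2
  = -720 + (4000) + 25 + (-4) + (-1728)
  = 1573.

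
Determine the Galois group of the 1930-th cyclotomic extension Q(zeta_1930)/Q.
|Gal(Q(zeta_1930)/Q)| = phi(1930) = 768; group ≅ (Z/1930Z)^* ≅ Z/4Z × Z/192Z

The n-th cyclotomic polynomial Φ_1930(x) is the minimal polynomial of zeta_1930 over Q and has degree phi(1930) = 768. So Q(zeta_1930) is a degree-768 Galois extension with Galois group (Z/1930Z)^*. By CRT, (Z/1930Z)^* ≅ (Z/2Z)^* × (Z/5Z)^* × (Z/193Z)^*. Each prime-power unit group is (Z/2Z)^* ≅ trivial group (order 1); (Z/5Z)^* ≅ Z/4Z; (Z/193Z)^* ≅ Z/192Z. Hence Gal(Q(zeta_1930)/Q) ≅ Z/4Z × Z/192Z.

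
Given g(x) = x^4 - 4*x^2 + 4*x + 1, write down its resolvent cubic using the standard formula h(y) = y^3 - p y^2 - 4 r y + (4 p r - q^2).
h(y) = y^3 + 4*y^2 - 4*y - 32

Identify coefficients: p = -4, q = 4, r = 1.
Plug into h(y) = y^3 - p y^2 - 4 r y + (4 p r - q^2):
  h(y) = y^3 - (-4) y^2 - 4*(1) y + (4*(-4)*(1) - (4)^2)
       = y^3 + (4) y^2 + (-4) y + (-32).
Simplifying: h(y) = y^3 + 4*y^2 - 4*y - 32.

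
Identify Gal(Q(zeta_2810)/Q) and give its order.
|Gal(Q(zeta_2810)/Q)| = phi(2810) = 1120; group ≅ (Z/2810Z)^* ≅ Z/4Z × Z/280Z

The n-th cyclotomic polynomial Φ_2810(x) is the minimal polynomial of zeta_2810 over Q and has degree phi(2810) = 1120. So Q(zeta_2810) is a degree-1120 Galois extension with Galois group (Z/2810Z)^*. By CRT, (Z/2810Z)^* ≅ (Z/2Z)^* × (Z/5Z)^* × (Z/281Z)^*. Each prime-power unit group is (Z/2Z)^* ≅ trivial group (order 1); (Z/5Z)^* ≅ Z/4Z; (Z/281Z)^* ≅ Z/280Z. Hence Gal(Q(zeta_2810)/Q) ≅ Z/4Z × Z/280Z.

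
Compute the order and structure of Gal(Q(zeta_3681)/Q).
|Gal(Q(zeta_3681)/Q)| = phi(3681) = 2448; group ≅ (Z/3681Z)^* ≅ Z/6Z × Z/408Z

The n-th cyclotomic polynomial Φ_3681(x) is the minimal polynomial of zeta_3681 over Q and has degree phi(3681) = 2448. So Q(zeta_3681) is a degree-2448 Galois extension with Galois group (Z/3681Z)^*. By CRT, (Z/3681Z)^* ≅ (Z/9Z)^* × (Z/409Z)^*. Each prime-power unit group is (Z/9Z)^* ≅ Z/6Z; (Z/409Z)^* ≅ Z/408Z. Hence Gal(Q(zeta_3681)/Q) ≅ Z/6Z × Z/408Z.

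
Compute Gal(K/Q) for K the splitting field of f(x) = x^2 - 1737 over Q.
Gal(K/Q) = Z/2Z (cyclic of order 2)

x^2 - 1737 is irreducible over Q since 1737 is not a rational square. The splitting field Q(sqrt(1737)) has degree 2 over Q, and its unique nontrivial automorphism is sqrt(1737) ↦ -sqrt(1737). Hence Gal(Q(sqrt(1737))/Q) = Z/2Z.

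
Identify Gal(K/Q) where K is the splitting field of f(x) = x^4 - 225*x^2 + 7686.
Gal(K/Q) = V_4 (Klein four-group, Z/2Z × Z/2Z)

f factors as (x^2 - 42)(x^2 - 183), so the splitting field is K = Q(sqrt(42), sqrt(183)). The elements 42, 183, 7686 are all non-squares in Q, so sqrt(42) and sqrt(183) generate independent quadratic extensions. Thus [K:Q] = 4 and Gal(K/Q) is generated by the two order-2 automorphisms sqrt(42) ↦ -sqrt(42) and sqrt(183) ↦ -sqrt(183), giving V_4.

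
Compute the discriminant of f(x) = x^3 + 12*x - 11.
Δ = -10179

For a depressed cubic x^3 + p x + q the discriminant is Δ = -4 p^3 - 27 q^2 = -4*(12)^3 - 27*(-11)^2 = -6912 - 3267 = -10179.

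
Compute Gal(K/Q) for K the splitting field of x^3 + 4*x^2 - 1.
Gal(K/Q) = S_3 (symmetric group of order 6)

Compute the discriminant of x^3 + (4)*x^2 + (0)*x + (-1): Δ = 229. Since Δ is not a rational square, the Galois group is not contained in A_3; it must be the full S_3 (irreducibility of the cubic rules out anything smaller).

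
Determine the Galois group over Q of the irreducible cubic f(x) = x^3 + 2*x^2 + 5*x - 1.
Gal(K/Q) = S_3 (symmetric group of order 6)

Compute the discriminant of x^3 + (2)*x^2 + (5)*x + (-1): Δ = -575. Since Δ is not a rational square, the Galois group is not contained in A_3; it must be the full S_3 (irreducibility of the cubic rules out anything smaller).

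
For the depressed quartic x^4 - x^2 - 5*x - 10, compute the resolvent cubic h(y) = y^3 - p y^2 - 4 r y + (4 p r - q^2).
h(y) = y^3 + y^2 + 40*y + 15

Identify coefficients: p = -1, q = -5, r = -10.
Plug into h(y) = y^3 - p y^2 - 4 r y + (4 p r - q^2):
  h(y) = y^3 - (-1) y^2 - 4*(-10) y + (4*(-1)*(-10) - (-5)^2)
       = y^3 + (1) y^2 + (40) y + (15).
Simplifying: h(y) = y^3 + y^2 + 40*y + 15.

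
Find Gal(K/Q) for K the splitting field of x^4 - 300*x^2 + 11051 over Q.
Gal(K/Q) = V_4 (Klein four-group, Z/2Z × Z/2Z)

f factors as (x^2 - 43)(x^2 - 257), so the splitting field is K = Q(sqrt(43), sqrt(257)). The elements 43, 257, 11051 are all non-squares in Q, so sqrt(43) and sqrt(257) generate independent quadratic extensions. Thus [K:Q] = 4 and Gal(K/Q) is generated by the two order-2 automorphisms sqrt(43) ↦ -sqrt(43) and sqrt(257) ↦ -sqrt(257), giving V_4.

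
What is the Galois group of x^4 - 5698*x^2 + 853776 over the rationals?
Gal(K/Q) = Z/2Z (cyclic of order 2)

f factors as (x^2 - 154)(x^2 - 5544), so the splitting field is K = Q(sqrt(154), sqrt(5544)). The squarefree part of 154 is 154 and the squarefree part of 5544 is also 154, so sqrt(154) and sqrt(5544) are both rational multiples of sqrt(154). Hence Q(sqrt(154)) = Q(sqrt(5544)) = Q(sqrt(154)), and the splitting field collapses to a single degree-2 extension with Galois group Z/2Z.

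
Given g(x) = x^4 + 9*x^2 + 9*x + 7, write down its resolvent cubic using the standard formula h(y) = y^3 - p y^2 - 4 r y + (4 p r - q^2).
h(y) = y^3 - 9*y^2 - 28*y + 171

Identify coefficients: p = 9, q = 9, r = 7.
Plug into h(y) = y^3 - p y^2 - 4 r y + (4 p r - q^2):
  h(y) = y^3 - (9) y^2 - 4*(7) y + (4*(9)*(7) - (9)^2)
       = y^3 + (-9) y^2 + (-28) y + (171).
Simplifying: h(y) = y^3 - 9*y^2 - 28*y + 171.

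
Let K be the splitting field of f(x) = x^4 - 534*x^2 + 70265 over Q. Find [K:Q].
[K:Q] = 4

f factors as (x^2 - 299)(x^2 - 235); the splitting field is K = Q(sqrt(299), sqrt(235)). Since 299, 235, and 70265 are all non-squares in Q, the three subfields Q(sqrt(299)), Q(sqrt(235)), Q(sqrt(70265)) are distinct degree-2 extensions, so [K:Q] = 4 (Klein four Galois group).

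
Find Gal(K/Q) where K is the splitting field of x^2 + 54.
Gal(K/Q) = Z/2Z (cyclic of order 2)

x^2 + 54 is irreducible over Q since -54 is not a rational square. The splitting field Q(sqrt(-54)) has degree 2 over Q, and its unique nontrivial automorphism is sqrt(-54) ↦ -sqrt(-54). Hence Gal(Q(sqrt(-54))/Q) = Z/2Z.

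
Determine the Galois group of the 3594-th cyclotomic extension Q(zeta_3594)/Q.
|Gal(Q(zeta_3594)/Q)| = phi(3594) = 1196; group ≅ (Z/3594Z)^* ≅ Z/2Z × Z/598Z

The n-th cyclotomic polynomial Φ_3594(x) is the minimal polynomial of zeta_3594 over Q and has degree phi(3594) = 1196. So Q(zeta_3594) is a degree-1196 Galois extension with Galois group (Z/3594Z)^*. By CRT, (Z/3594Z)^* ≅ (Z/2Z)^* × (Z/3Z)^* × (Z/599Z)^*. Each prime-power unit group is (Z/2Z)^* ≅ trivial group (order 1); (Z/3Z)^* ≅ Z/2Z; (Z/599Z)^* ≅ Z/598Z. Hence Gal(Q(zeta_3594)/Q) ≅ Z/2Z × Z/598Z.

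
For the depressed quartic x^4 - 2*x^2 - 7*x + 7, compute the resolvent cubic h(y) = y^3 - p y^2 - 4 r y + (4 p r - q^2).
h(y) = y^3 + 2*y^2 - 28*y - 105

Identify coefficients: p = -2, q = -7, r = 7.
Plug into h(y) = y^3 - p y^2 - 4 r y + (4 p r - q^2):
  h(y) = y^3 - (-2) y^2 - 4*(7) y + (4*(-2)*(7) - (-7)^2)
       = y^3 + (2) y^2 + (-28) y + (-105).
Simplifying: h(y) = y^3 + 2*y^2 - 28*y - 105.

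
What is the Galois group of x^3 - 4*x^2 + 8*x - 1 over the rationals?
Gal(K/Q) = S_3 (symmetric group of order 6)

Compute the discriminant of x^3 + (-4)*x^2 + (8)*x + (-1): Δ = -731. Since Δ is not a rational square, the Galois group is not contained in A_3; it must be the full S_3 (irreducibility of the cubic rules out anything smaller).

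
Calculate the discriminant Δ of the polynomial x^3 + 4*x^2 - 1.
Δ = 229

For x^3 + a x^2 + b x + c the discriminant is Δ = 18 a b c - 4 a^3 c + a^2 b^2 - 4 b^3 - 27 c^2.
Plug a = 4, b = 0, c = -1:
  18*(4)*(0)*(-1) - 4*(4)^3*(-1) + (4)^2*(0)^2 - 4*(0)^3 - 27*(-1)^2
  = 0 + (256) + 0 + (0) + (-27)
  = 229.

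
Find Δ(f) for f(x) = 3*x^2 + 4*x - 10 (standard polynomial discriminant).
Δ = 136

For a quadratic a x^2 + b x + c the discriminant is Δ = b^2 - 4ac = (4)^2 - 4*(3)*(-10) = 16 - (-120) = 136.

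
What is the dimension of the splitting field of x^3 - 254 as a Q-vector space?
[K:Q] = 6

x^3 - 254 has one real root r = 254^(1/3) and two complex roots r*zeta_3, r*zeta_3^2 where zeta_3 = e^(2*pi*i/3). The splitting field is Q(r, zeta_3). [Q(r):Q] = 3 and [Q(zeta_3):Q] = 2 with gcd = 1, so [Q(r, zeta_3):Q] = 3 * 2 = 6.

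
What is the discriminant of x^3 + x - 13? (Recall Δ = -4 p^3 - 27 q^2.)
Δ = -4567

For a depressed cubic x^3 + p x + q the discriminant is Δ = -4 p^3 - 27 q^2 = -4*(1)^3 - 27*(-13)^2 = -4 - 4563 = -4567.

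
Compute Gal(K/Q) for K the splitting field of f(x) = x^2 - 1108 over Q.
Gal(K/Q) = Z/2Z (cyclic of order 2)

x^2 - 1108 is irreducible over Q since 1108 is not a rational square. The splitting field Q(sqrt(1108)) has degree 2 over Q, and its unique nontrivial automorphism is sqrt(1108) ↦ -sqrt(1108). Hence Gal(Q(sqrt(1108))/Q) = Z/2Z.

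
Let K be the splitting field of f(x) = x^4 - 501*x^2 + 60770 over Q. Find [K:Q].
[K:Q] = 4

f factors as (x^2 - 206)(x^2 - 295); the splitting field is K = Q(sqrt(206), sqrt(295)). Since 206, 295, and 60770 are all non-squares in Q, the three subfields Q(sqrt(206)), Q(sqrt(295)), Q(sqrt(60770)) are distinct degree-2 extensions, so [K:Q] = 4 (Klein four Galois group).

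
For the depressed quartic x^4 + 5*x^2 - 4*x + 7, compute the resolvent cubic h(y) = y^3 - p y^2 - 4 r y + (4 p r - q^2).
h(y) = y^3 - 5*y^2 - 28*y + 124

Identify coefficients: p = 5, q = -4, r = 7.
Plug into h(y) = y^3 - p y^2 - 4 r y + (4 p r - q^2):
  h(y) = y^3 - (5) y^2 - 4*(7) y + (4*(5)*(7) - (-4)^2)
       = y^3 + (-5) y^2 + (-28) y + (124).
Simplifying: h(y) = y^3 - 5*y^2 - 28*y + 124.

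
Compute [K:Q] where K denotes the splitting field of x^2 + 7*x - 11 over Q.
[K:Q] = 2

The discriminant of x^2 + (7)*x + (-11) is b^2 - 4c = 49 - (-44) = 93. Since 93 is not a perfect square in Q, the polynomial is irreducible over Q. Its two roots generate a degree-2 extension, so [K:Q] = 2.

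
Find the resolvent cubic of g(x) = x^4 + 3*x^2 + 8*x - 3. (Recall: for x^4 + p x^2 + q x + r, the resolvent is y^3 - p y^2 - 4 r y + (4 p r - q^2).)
h(y) = y^3 - 3*y^2 + 12*y - 100

Identify coefficients: p = 3, q = 8, r = -3.
Plug into h(y) = y^3 - p y^2 - 4 r y + (4 p r - q^2):
  h(y) = y^3 - (3) y^2 - 4*(-3) y + (4*(3)*(-3) - (8)^2)
       = y^3 + (-3) y^2 + (12) y + (-100).
Simplifying: h(y) = y^3 - 3*y^2 + 12*y - 100.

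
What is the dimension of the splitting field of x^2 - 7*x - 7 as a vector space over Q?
[K:Q] = 2

The discriminant of x^2 + (-7)*x + (-7) is b^2 - 4c = 49 - (-28) = 77. Since 77 is not a perfect square in Q, the polynomial is irreducible over Q. Its two roots generate a degree-2 extension, so [K:Q] = 2.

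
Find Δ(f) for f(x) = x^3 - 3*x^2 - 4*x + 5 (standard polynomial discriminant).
Δ = 1345

For x^3 + a x^2 + b x + c the discriminant is Δ = 18 a b c - 4 a^3 c + a^2 b^2 - 4 b^3 - 27 c^2.
Plug a = -3, b = -4, c = 5:
  18*(-3)*(-4)*(5) - 4*(-3)^3*(5) + (-3)^2*(-4)^2 - 4*(-4)^3 - 27*(5)^2
  = 1080 + (540) + 144 + (256) + (-675)
  = 1345.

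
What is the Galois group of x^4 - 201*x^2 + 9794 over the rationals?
Gal(K/Q) = V_4 (Klein four-group, Z/2Z × Z/2Z)

f factors as (x^2 - 118)(x^2 - 83), so the splitting field is K = Q(sqrt(118), sqrt(83)). The elements 118, 83, 9794 are all non-squares in Q, so sqrt(118) and sqrt(83) generate independent quadratic extensions. Thus [K:Q] = 4 and Gal(K/Q) is generated by the two order-2 automorphisms sqrt(118) ↦ -sqrt(118) and sqrt(83) ↦ -sqrt(83), giving V_4.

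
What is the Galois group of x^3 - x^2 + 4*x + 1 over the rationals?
Gal(K/Q) = S_3 (symmetric group of order 6)

Compute the discriminant of x^3 + (-1)*x^2 + (4)*x + (1): Δ = -335. Since Δ is not a rational square, the Galois group is not contained in A_3; it must be the full S_3 (irreducibility of the cubic rules out anything smaller).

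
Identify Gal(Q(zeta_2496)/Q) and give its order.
|Gal(Q(zeta_2496)/Q)| = phi(2496) = 768; group ≅ (Z/2496Z)^* ≅ Z/2Z × Z/2Z × Z/12Z × Z/16Z

The n-th cyclotomic polynomial Φ_2496(x) is the minimal polynomial of zeta_2496 over Q and has degree phi(2496) = 768. So Q(zeta_2496) is a degree-768 Galois extension with Galois group (Z/2496Z)^*. By CRT, (Z/2496Z)^* ≅ (Z/64Z)^* × (Z/3Z)^* × (Z/13Z)^*. Each prime-power unit group is (Z/64Z)^* ≅ Z/2Z × Z/16Z; (Z/3Z)^* ≅ Z/2Z; (Z/13Z)^* ≅ Z/12Z. Hence Gal(Q(zeta_2496)/Q) ≅ Z/2Z × Z/2Z × Z/12Z × Z/16Z.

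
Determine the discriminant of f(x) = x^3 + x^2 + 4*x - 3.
Δ = -687

For x^3 + a x^2 + b x + c the discriminant is Δ = 18 a b c - 4 a^3 c + a^2 b^2 - 4 b^3 - 27 c^2.
Plug a = 1, b = 4, c = -3:
  18*(1)*(4)*(-3) - 4*(1)^3*(-3) + (1)^2*(4)^2 - 4*(4)^3 - 27*(-3)^2
  = -216 + (12) + 16 + (-256) + (-243)
  = -687.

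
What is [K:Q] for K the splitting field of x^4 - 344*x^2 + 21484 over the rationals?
[K:Q] = 4

f factors as (x^2 - 82)(x^2 - 262); the splitting field is K = Q(sqrt(82), sqrt(262)). Since 82, 262, and 21484 are all non-squares in Q, the three subfields Q(sqrt(82)), Q(sqrt(262)), Q(sqrt(21484)) are distinct degree-2 extensions, so [K:Q] = 4 (Klein four Galois group).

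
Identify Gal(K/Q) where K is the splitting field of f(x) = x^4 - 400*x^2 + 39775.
Gal(K/Q) = V_4 (Klein four-group, Z/2Z × Z/2Z)

f factors as (x^2 - 215)(x^2 - 185), so the splitting field is K = Q(sqrt(215), sqrt(185)). The elements 215, 185, 39775 are all non-squares in Q, so sqrt(215) and sqrt(185) generate independent quadratic extensions. Thus [K:Q] = 4 and Gal(K/Q) is generated by the two order-2 automorphisms sqrt(215) ↦ -sqrt(215) and sqrt(185) ↦ -sqrt(185), giving V_4.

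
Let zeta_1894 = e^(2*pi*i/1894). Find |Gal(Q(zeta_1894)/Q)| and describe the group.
|Gal(Q(zeta_1894)/Q)| = phi(1894) = 946; group ≅ (Z/1894Z)^* ≅ Z/946Z

The n-th cyclotomic polynomial Φ_1894(x) is the minimal polynomial of zeta_1894 over Q and has degree phi(1894) = 946. So Q(zeta_1894) is a degree-946 Galois extension with Galois group (Z/1894Z)^*. By CRT, (Z/1894Z)^* ≅ (Z/2Z)^* × (Z/947Z)^*. Each prime-power unit group is (Z/2Z)^* ≅ trivial group (order 1); (Z/947Z)^* ≅ Z/946Z. Hence Gal(Q(zeta_1894)/Q) ≅ Z/946Z.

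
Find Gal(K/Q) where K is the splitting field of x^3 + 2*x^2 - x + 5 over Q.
Gal(K/Q) = S_3 (symmetric group of order 6)

Compute the discriminant of x^3 + (2)*x^2 + (-1)*x + (5): Δ = -1007. Since Δ is not a rational square, the Galois group is not contained in A_3; it must be the full S_3 (irreducibility of the cubic rules out anything smaller).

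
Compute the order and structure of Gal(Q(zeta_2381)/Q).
|Gal(Q(zeta_2381)/Q)| = phi(2381) = 2380; group ≅ (Z/2381Z)^* ≅ Z/2380Z

The n-th cyclotomic polynomial Φ_2381(x) is the minimal polynomial of zeta_2381 over Q and has degree phi(2381) = 2380. So Q(zeta_2381) is a degree-2380 Galois extension with Galois group (Z/2381Z)^*. (Z/2381Z)^* is cyclic since 2381 is an odd prime power (or 4). Hence Gal(Q(zeta_2381)/Q) ≅ Z/2380Z.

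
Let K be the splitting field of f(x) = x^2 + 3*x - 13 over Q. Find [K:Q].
[K:Q] = 2

The discriminant of x^2 + (3)*x + (-13) is b^2 - 4c = 9 - (-52) = 61. Since 61 is not a perfect square in Q, the polynomial is irreducible over Q. Its two roots generate a degree-2 extension, so [K:Q] = 2.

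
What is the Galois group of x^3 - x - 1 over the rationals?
Gal(K/Q) = S_3 (symmetric group of order 6)

Compute the discriminant of x^3 + (0)*x^2 + (-1)*x + (-1): Δ = -23. Since Δ is not a rational square, the Galois group is not contained in A_3; it must be the full S_3 (irreducibility of the cubic rules out anything smaller).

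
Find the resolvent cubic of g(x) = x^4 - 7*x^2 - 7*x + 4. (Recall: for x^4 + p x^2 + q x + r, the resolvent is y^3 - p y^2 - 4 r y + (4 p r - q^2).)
h(y) = y^3 + 7*y^2 - 16*y - 161

Identify coefficients: p = -7, q = -7, r = 4.
Plug into h(y) = y^3 - p y^2 - 4 r y + (4 p r - q^2):
  h(y) = y^3 - (-7) y^2 - 4*(4) y + (4*(-7)*(4) - (-7)^2)
       = y^3 + (7) y^2 + (-16) y + (-161).
Simplifying: h(y) = y^3 + 7*y^2 - 16*y - 161.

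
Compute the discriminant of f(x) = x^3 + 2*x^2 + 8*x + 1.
Δ = -1563

For x^3 + a x^2 + b x + c the discriminant is Δ = 18 a b c - 4 a^3 c + a^2 b^2 - 4 b^3 - 27 c^2.
Plug a = 2, b = 8, c = 1:
  18*(2)*(8)*(1) - 4*(2)^3*(1) + (2)^2*(8)^2 - 4*(8)^3 - 27*(1)^2
  = 288 + (-32) + 256 + (-2048) + (-27)
  = -1563.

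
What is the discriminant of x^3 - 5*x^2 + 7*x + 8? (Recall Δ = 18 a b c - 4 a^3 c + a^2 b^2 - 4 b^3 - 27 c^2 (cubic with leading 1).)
Δ = -2915

For x^3 + a x^2 + b x + c the discriminant is Δ = 18 a b c - 4 a^3 c + a^2 b^2 - 4 b^3 - 27 c^2.
Plug a = -5, b = 7, c = 8:
  18*(-5)*(7)*(8) - 4*(-5)^3*(8) + (-5)^2*(7)^2 - 4*(7)^3 - 27*(8)^2
  = -5040 + (4000) + 1225 + (-1372) + (-1728)
  = -2915.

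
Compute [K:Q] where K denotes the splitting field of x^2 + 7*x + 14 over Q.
[K:Q] = 2

The discriminant of x^2 + (7)*x + (14) is b^2 - 4c = 49 - (56) = -7. Since -7 is not a perfect square in Q, the polynomial is irreducible over Q. Its two roots generate a degree-2 extension, so [K:Q] = 2.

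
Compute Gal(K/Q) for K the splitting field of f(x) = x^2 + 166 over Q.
Gal(K/Q) = Z/2Z (cyclic of order 2)

x^2 + 166 is irreducible over Q since -166 is not a rational square. The splitting field Q(sqrt(-166)) has degree 2 over Q, and its unique nontrivial automorphism is sqrt(-166) ↦ -sqrt(-166). Hence Gal(Q(sqrt(-166))/Q) = Z/2Z.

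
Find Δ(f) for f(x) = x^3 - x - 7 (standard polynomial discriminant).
Δ = -1319

For a depressed cubic x^3 + p x + q the discriminant is Δ = -4 p^3 - 27 q^2 = -4*(-1)^3 - 27*(-7)^2 = 4 - 1323 = -1319.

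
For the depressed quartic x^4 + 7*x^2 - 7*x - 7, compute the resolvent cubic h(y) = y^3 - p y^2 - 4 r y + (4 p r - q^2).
h(y) = y^3 - 7*y^2 + 28*y - 245

Identify coefficients: p = 7, q = -7, r = -7.
Plug into h(y) = y^3 - p y^2 - 4 r y + (4 p r - q^2):
  h(y) = y^3 - (7) y^2 - 4*(-7) y + (4*(7)*(-7) - (-7)^2)
       = y^3 + (-7) y^2 + (28) y + (-245).
Simplifying: h(y) = y^3 - 7*y^2 + 28*y - 245.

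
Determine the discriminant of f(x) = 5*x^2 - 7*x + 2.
Δ = 9

For a quadratic a x^2 + b x + c the discriminant is Δ = b^2 - 4ac = (-7)^2 - 4*(5)*(2) = 49 - (40) = 9.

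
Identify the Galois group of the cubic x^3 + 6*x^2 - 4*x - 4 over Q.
Gal(K/Q) = S_3 (symmetric group of order 6)

Compute the discriminant of x^3 + (6)*x^2 + (-4)*x + (-4): Δ = 5584. Since Δ is not a rational square, the Galois group is not contained in A_3; it must be the full S_3 (irreducibility of the cubic rules out anything smaller).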